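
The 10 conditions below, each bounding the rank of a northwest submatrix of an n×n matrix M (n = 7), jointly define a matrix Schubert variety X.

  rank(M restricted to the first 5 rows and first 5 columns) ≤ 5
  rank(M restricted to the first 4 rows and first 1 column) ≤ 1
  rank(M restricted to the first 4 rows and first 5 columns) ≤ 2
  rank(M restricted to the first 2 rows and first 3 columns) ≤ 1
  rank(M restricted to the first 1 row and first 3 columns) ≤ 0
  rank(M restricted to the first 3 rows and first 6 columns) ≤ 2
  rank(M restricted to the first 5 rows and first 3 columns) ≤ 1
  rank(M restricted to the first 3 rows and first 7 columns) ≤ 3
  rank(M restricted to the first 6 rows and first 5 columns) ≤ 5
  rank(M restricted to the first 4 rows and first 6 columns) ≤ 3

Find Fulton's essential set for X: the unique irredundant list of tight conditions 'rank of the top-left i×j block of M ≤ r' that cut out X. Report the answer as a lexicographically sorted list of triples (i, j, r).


Propagating the 10 rank bounds to every northwest block:

  row 1: 0 0 0 1 1 1 1
  row 2: 1 1 1 2 2 2 2
  row 3: 1 1 1 2 2 2 3
  row 4: 1 1 1 2 2 3 4
  row 5: 1 1 1 2 3 4 5
  row 6: 1 2 2 3 4 5 6
  row 7: 1 2 3 4 5 6 7

giving w = (4, 1, 7, 6, 5, 2, 3) via Δ²R.

4 SE-corners of the 12-cell Rothe diagram give Ess(w):

[(1, 3, 0), (3, 6, 2), (4, 5, 2), (5, 3, 1)]


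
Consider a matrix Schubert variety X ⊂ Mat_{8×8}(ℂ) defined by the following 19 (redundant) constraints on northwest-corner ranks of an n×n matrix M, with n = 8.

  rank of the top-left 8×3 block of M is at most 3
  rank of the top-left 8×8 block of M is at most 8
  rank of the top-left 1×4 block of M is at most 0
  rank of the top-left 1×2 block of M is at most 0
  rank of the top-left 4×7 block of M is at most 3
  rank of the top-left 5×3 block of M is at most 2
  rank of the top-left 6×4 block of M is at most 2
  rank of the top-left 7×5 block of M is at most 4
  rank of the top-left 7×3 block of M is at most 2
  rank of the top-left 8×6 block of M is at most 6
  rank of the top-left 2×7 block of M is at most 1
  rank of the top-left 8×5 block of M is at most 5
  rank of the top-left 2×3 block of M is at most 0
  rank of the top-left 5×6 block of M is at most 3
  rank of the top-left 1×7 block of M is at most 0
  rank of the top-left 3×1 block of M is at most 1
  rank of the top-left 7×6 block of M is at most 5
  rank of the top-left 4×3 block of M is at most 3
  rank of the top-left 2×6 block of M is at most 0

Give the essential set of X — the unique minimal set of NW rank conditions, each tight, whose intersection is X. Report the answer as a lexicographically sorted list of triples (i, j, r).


Recovering R(i,j) via the rank-extension bound from the 19 conditions:

  R[1]: 0  0  0  0  0  0  0  1
  R[2]: 0  0  0  0  0  0  1  2
  R[3]: 1  1  1  1  1  1  2  3
  R[4]: 1  2  2  2  2  2  3  4
  R[5]: 1  2  2  2  3  3  4  5
  R[6]: 1  2  2  2  3  4  5  6
  R[7]: 1  2  2  3  4  5  6  7
  R[8]: 1  2  3  4  5  6  7  8

the unique w with this rank table is (8, 7, 1, 2, 5, 6, 4, 3).

ℓ(w)=18; the 4 essential cells (i,j,r):

[(1, 7, 0), (2, 6, 0), (6, 4, 2), (7, 3, 2)]


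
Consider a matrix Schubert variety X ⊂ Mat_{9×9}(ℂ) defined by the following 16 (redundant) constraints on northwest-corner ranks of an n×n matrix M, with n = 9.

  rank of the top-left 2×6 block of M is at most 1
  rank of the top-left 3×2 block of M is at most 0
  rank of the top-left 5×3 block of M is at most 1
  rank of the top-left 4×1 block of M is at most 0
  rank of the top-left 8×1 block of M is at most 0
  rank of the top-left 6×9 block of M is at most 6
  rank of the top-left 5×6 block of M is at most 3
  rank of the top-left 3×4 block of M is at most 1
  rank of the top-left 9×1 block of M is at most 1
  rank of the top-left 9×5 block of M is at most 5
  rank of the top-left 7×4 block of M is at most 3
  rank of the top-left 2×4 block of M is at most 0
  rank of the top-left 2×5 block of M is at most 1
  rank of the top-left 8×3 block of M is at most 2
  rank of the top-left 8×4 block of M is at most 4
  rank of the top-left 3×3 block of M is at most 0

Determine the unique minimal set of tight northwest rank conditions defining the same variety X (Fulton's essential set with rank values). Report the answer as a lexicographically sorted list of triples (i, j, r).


Computing R[i][j] = min implied NW-rank bound (n=9, 16 conditions):

  row 1: 0 | 0 | 0 | 0 | 1 | 1 | 1 | 1 | 1
  row 2: 0 | 0 | 0 | 0 | 1 | 1 | 2 | 2 | 2
  row 3: 0 | 0 | 0 | 1 | 2 | 2 | 3 | 3 | 3
  row 4: 0 | 1 | 1 | 2 | 3 | 3 | 4 | 4 | 4
  row 5: 0 | 1 | 1 | 2 | 3 | 3 | 4 | 5 | 5
  row 6: 0 | 1 | 2 | 3 | 4 | 4 | 5 | 6 | 6
  row 7: 0 | 1 | 2 | 3 | 4 | 5 | 6 | 7 | 7
  row 8: 0 | 1 | 2 | 3 | 4 | 5 | 6 | 7 | 8
  row 9: 1 | 2 | 3 | 4 | 5 | 6 | 7 | 8 | 9

the unique w with this rank table is (5, 7, 4, 2, 8, 3, 6, 9, 1).

ℓ(w)=19; the 6 essential cells (i,j,r):

[(2, 4, 0), (2, 6, 1), (3, 3, 0), (5, 3, 1), (5, 6, 3), (8, 1, 0)]


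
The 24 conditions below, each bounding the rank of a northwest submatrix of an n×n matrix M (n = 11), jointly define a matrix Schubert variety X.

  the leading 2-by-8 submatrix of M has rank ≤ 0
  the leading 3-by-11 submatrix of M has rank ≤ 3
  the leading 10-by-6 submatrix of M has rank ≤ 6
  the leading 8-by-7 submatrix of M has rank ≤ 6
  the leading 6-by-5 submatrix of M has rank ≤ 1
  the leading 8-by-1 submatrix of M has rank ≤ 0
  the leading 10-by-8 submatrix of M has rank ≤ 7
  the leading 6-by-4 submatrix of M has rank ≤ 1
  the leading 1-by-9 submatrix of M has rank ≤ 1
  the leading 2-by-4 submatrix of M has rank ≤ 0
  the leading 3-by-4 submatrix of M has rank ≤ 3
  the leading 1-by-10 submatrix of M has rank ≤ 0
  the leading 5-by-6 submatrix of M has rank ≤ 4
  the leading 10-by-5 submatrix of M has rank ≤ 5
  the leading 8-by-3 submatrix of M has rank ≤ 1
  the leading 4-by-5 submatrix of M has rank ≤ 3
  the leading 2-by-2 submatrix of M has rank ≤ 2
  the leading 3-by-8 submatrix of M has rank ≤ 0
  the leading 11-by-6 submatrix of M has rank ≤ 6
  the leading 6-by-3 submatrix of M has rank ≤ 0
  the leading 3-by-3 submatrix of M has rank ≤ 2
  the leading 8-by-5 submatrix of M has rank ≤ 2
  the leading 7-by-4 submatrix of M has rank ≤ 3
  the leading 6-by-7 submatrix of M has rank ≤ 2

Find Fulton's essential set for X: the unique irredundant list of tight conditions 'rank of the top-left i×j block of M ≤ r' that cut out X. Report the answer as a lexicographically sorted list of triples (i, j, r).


Rank table r_w(11×11) implied by the 24 constraints:

  i=1: 0 0 0 0 0 0 0 0 0 0 1
  i=2: 0 0 0 0 0 0 0 0 1 1 2
  i=3: 0 0 0 0 0 0 0 0 1 2 3
  i=4: 0 0 0 1 1 1 1 1 2 3 4
  i=5: 0 0 0 1 1 2 2 2 3 4 5
  i=6: 0 0 0 1 1 2 2 3 4 5 6
  i=7: 0 1 1 2 2 3 3 4 5 6 7
  i=8: 0 1 1 2 2 3 4 5 6 7 8
  i=9: 1 2 2 3 3 4 5 6 7 8 9
  i=10: 1 2 3 4 4 5 6 7 8 9 10
  i=11: 1 2 3 4 5 6 7 8 9 10 11

hence w(1..11) = (11, 9, 10, 4, 6, 8, 2, 7, 1, 3, 5).

D(w) has 42 cells with 8 SE-corners; essential set:

[(1, 10, 0), (3, 8, 0), (6, 3, 0), (6, 5, 1), (6, 7, 2), (8, 1, 0), (8, 3, 1), (8, 5, 2)]


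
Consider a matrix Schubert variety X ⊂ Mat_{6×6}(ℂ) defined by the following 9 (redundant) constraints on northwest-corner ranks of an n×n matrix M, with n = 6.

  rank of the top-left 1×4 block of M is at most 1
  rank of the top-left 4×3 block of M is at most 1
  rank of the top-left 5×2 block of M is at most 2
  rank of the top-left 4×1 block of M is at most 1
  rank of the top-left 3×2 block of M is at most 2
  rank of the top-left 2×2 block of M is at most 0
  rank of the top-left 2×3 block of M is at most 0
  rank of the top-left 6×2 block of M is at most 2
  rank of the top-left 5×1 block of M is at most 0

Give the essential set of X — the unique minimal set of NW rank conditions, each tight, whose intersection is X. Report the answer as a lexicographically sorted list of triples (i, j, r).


Reconstructing r_w from the 9 given conditions:

  R[1]: 0  0  0  1  1  1
  R[2]: 0  0  0  1  2  2
  R[3]: 0  1  1  2  3  3
  R[4]: 0  1  1  2  3  4
  R[5]: 0  1  2  3  4  5
  R[6]: 1  2  3  4  5  6

giving w = (4, 5, 2, 6, 3, 1) via Δ²R.

3 SE-corners of the 10-cell Rothe diagram give Ess(w):

[(2, 3, 0), (4, 3, 1), (5, 1, 0)]


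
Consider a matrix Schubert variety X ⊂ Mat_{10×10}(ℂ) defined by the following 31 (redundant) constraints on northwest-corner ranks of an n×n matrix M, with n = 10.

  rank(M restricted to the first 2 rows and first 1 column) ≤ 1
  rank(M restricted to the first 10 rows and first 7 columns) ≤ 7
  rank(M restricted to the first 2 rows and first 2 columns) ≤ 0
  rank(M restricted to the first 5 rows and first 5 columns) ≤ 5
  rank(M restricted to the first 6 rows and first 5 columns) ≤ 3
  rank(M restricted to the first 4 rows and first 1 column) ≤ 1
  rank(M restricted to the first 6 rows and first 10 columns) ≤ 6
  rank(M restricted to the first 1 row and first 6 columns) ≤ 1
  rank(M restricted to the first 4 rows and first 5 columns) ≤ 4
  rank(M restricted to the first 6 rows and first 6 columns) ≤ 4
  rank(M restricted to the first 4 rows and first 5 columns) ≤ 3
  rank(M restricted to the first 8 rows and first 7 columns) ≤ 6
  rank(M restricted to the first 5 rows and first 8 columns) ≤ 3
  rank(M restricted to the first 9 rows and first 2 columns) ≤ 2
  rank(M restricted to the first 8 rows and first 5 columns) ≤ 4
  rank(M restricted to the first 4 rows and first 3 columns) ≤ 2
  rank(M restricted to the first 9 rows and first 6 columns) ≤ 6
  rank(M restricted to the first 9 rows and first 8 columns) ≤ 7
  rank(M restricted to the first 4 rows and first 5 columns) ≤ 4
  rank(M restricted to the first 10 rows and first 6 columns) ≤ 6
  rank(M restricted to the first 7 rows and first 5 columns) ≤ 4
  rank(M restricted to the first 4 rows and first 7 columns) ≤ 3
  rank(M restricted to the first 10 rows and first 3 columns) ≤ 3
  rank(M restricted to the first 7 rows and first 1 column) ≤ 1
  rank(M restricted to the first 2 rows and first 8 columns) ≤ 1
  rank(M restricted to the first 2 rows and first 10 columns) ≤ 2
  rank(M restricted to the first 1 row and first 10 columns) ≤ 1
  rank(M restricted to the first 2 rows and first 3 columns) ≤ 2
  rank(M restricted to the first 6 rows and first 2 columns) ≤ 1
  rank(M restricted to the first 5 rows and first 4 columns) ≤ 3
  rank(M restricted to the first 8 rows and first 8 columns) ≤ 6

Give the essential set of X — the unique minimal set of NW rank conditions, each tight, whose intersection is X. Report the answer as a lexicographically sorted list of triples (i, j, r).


The tightest implied rank at each (i,j), from the 31 conditions:

  0 0 1 1 1 1 1 1 1 1
  0 0 1 1 1 1 1 1 2 2
  1 1 2 2 2 2 2 2 3 3
  1 1 2 3 3 3 3 3 4 4
  1 1 2 3 3 3 3 3 4 5
  1 1 2 3 3 4 4 4 5 6
  1 2 3 4 4 5 5 5 6 7
  1 2 3 4 4 5 6 6 7 8
  1 2 3 4 5 6 7 7 8 9
  1 2 3 4 5 6 7 8 9 10

reading off 1-entries of Δ²R: w = (3, 9, 1, 4, 10, 6, 2, 7, 5, 8).

|D(w)|=18, |Ess(w)|=6:

[(2, 2, 0), (2, 8, 1), (5, 8, 3), (6, 2, 1), (6, 5, 3), (8, 5, 4)]


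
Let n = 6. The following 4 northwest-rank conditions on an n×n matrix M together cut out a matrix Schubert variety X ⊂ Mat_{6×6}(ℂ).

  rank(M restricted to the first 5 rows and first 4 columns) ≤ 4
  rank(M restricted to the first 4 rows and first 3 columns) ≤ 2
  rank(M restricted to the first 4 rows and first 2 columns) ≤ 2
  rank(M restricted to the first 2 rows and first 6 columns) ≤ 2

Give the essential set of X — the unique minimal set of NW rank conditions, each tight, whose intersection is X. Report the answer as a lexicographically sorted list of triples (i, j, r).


Recovering R(i,j) via the rank-extension bound from the 4 conditions:

  i=1: 1 | 1 | 1 | 1 | 1 | 1
  i=2: 1 | 2 | 2 | 2 | 2 | 2
  i=3: 1 | 2 | 2 | 3 | 3 | 3
  i=4: 1 | 2 | 2 | 3 | 4 | 4
  i=5: 1 | 2 | 3 | 4 | 5 | 5
  i=6: 1 | 2 | 3 | 4 | 5 | 6

second differences of R give the permutation w = (1, 2, 4, 5, 3, 6).

ℓ(w)=2; the 1 essential cell (i,j,r):

[(4, 3, 2)]


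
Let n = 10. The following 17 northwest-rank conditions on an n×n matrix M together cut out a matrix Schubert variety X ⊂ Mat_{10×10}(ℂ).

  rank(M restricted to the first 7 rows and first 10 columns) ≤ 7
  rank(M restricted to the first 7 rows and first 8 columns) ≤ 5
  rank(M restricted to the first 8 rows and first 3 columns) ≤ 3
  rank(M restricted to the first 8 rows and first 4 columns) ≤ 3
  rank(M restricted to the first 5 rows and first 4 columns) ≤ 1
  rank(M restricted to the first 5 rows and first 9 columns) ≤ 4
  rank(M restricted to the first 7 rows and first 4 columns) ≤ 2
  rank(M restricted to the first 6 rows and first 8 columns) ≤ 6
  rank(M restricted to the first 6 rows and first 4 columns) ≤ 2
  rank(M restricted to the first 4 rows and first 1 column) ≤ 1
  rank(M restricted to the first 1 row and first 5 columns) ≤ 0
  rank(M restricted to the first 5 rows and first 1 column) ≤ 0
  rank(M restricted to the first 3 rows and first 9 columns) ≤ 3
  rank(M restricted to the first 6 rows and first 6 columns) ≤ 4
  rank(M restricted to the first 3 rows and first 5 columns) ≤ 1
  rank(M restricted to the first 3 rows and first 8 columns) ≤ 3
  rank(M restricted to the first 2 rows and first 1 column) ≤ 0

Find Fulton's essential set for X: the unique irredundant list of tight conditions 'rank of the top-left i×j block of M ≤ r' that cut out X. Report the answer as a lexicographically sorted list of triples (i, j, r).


The tightest implied rank at each (i,j), from the 17 conditions:

  row 1: 0 0 0 0 0 1 1 1 1 1
  row 2: 0 1 1 1 1 2 2 2 2 2
  row 3: 0 1 1 1 1 2 3 3 3 3
  row 4: 0 1 1 1 2 3 4 4 4 4
  row 5: 0 1 1 1 2 3 4 4 4 5
  row 6: 1 2 2 2 3 4 5 5 5 6
  row 7: 1 2 2 2 3 4 5 5 6 7
  row 8: 1 2 3 3 4 5 6 6 7 8
  row 9: 1 2 3 4 5 6 7 7 8 9
  row 10: 1 2 3 4 5 6 7 8 9 10

giving w = (6, 2, 7, 5, 10, 1, 9, 3, 4, 8) via Δ²R.

7 SE-corners of the 21-cell Rothe diagram give Ess(w):

[(1, 5, 0), (3, 5, 1), (5, 1, 0), (5, 4, 1), (5, 9, 4), (7, 4, 2), (7, 8, 5)]


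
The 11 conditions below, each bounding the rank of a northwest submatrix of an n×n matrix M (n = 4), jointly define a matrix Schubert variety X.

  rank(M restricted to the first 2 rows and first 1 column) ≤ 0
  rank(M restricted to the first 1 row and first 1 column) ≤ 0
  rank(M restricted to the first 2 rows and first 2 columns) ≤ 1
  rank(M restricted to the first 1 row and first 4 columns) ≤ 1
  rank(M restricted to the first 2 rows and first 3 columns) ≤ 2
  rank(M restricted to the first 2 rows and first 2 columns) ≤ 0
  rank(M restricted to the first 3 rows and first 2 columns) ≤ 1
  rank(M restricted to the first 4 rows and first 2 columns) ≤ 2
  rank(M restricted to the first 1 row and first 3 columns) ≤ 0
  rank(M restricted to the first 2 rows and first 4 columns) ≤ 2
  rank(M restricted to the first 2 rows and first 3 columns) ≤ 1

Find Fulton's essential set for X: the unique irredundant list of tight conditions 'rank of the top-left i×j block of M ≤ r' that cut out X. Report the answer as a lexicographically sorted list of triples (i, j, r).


Computing R[i][j] = min implied NW-rank bound (n=4, 11 conditions):

  0 | 0 | 0 | 1
  0 | 0 | 1 | 2
  1 | 1 | 2 | 3
  1 | 2 | 3 | 4

the unique w with this rank table is (4, 3, 1, 2).

|D(w)|=5, |Ess(w)|=2:

[(1, 3, 0), (2, 2, 0)]


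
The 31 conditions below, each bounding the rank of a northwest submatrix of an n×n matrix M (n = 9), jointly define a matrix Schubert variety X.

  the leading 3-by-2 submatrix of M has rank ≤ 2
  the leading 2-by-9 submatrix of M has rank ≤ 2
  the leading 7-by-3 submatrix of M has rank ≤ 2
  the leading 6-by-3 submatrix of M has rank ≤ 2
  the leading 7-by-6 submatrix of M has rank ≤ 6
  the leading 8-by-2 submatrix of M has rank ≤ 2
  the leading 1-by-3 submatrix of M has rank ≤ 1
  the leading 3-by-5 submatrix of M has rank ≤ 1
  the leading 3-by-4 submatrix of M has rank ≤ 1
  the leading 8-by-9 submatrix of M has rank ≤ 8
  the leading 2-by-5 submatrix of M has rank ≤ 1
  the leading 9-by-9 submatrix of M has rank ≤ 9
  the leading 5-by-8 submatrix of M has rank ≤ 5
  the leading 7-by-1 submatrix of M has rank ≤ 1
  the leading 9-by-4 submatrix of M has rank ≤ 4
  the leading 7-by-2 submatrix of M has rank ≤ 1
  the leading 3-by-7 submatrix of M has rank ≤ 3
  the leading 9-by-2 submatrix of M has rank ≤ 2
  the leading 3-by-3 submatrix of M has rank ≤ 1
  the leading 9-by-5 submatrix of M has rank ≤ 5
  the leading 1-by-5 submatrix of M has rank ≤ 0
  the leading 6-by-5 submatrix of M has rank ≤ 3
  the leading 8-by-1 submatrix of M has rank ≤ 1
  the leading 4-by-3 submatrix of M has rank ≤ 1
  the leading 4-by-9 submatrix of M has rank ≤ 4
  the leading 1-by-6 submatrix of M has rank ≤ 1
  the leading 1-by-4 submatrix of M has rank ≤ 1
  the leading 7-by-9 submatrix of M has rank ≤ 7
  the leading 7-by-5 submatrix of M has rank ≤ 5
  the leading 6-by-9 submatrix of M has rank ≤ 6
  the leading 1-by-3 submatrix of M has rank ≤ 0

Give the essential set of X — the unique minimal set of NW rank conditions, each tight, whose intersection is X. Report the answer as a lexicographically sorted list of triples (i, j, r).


Recovering R(i,j) via the rank-extension bound from the 31 conditions:

  row 1: 0 | 0 | 0 | 0 | 0 | 1 | 1 | 1 | 1
  row 2: 1 | 1 | 1 | 1 | 1 | 2 | 2 | 2 | 2
  row 3: 1 | 1 | 1 | 1 | 1 | 2 | 3 | 3 | 3
  row 4: 1 | 1 | 1 | 2 | 2 | 3 | 4 | 4 | 4
  row 5: 1 | 1 | 2 | 3 | 3 | 4 | 5 | 5 | 5
  row 6: 1 | 1 | 2 | 3 | 3 | 4 | 5 | 6 | 6
  row 7: 1 | 1 | 2 | 3 | 4 | 5 | 6 | 7 | 7
  row 8: 1 | 2 | 3 | 4 | 5 | 6 | 7 | 8 | 8
  row 9: 1 | 2 | 3 | 4 | 5 | 6 | 7 | 8 | 9

hence w(1..9) = (6, 1, 7, 4, 3, 8, 5, 2, 9).

D(w) has 15 cells with 5 SE-corners; essential set:

[(1, 5, 0), (3, 5, 1), (4, 3, 1), (6, 5, 3), (7, 2, 1)]


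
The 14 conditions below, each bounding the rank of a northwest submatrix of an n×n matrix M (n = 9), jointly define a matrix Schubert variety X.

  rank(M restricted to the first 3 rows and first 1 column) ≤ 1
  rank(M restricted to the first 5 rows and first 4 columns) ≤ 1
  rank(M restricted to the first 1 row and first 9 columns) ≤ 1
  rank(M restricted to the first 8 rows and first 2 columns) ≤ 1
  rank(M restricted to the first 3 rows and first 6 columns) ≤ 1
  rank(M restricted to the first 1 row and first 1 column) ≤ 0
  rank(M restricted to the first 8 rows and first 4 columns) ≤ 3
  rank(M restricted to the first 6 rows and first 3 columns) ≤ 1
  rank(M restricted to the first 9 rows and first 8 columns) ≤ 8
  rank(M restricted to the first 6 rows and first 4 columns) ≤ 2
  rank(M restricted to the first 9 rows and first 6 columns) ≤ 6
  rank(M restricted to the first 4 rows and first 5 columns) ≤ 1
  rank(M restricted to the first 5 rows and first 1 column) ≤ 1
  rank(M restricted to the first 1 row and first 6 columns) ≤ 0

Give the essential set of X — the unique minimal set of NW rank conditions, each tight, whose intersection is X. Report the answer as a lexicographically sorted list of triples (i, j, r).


Recovering R(i,j) via the rank-extension bound from the 14 conditions:

  row 1: 0, 0, 0, 0, 0, 0, 1, 1, 1
  row 2: 1, 1, 1, 1, 1, 1, 2, 2, 2
  row 3: 1, 1, 1, 1, 1, 1, 2, 3, 3
  row 4: 1, 1, 1, 1, 1, 2, 3, 4, 4
  row 5: 1, 1, 1, 1, 2, 3, 4, 5, 5
  row 6: 1, 1, 1, 2, 3, 4, 5, 6, 6
  row 7: 1, 1, 2, 3, 4, 5, 6, 7, 7
  row 8: 1, 1, 2, 3, 4, 5, 6, 7, 8
  row 9: 1, 2, 3, 4, 5, 6, 7, 8, 9

reading off 1-entries of Δ²R: w = (7, 1, 8, 6, 5, 4, 3, 9, 2).

D(w) has 22 cells with 6 SE-corners; essential set:

[(1, 6, 0), (3, 6, 1), (4, 5, 1), (5, 4, 1), (6, 3, 1), (8, 2, 1)]


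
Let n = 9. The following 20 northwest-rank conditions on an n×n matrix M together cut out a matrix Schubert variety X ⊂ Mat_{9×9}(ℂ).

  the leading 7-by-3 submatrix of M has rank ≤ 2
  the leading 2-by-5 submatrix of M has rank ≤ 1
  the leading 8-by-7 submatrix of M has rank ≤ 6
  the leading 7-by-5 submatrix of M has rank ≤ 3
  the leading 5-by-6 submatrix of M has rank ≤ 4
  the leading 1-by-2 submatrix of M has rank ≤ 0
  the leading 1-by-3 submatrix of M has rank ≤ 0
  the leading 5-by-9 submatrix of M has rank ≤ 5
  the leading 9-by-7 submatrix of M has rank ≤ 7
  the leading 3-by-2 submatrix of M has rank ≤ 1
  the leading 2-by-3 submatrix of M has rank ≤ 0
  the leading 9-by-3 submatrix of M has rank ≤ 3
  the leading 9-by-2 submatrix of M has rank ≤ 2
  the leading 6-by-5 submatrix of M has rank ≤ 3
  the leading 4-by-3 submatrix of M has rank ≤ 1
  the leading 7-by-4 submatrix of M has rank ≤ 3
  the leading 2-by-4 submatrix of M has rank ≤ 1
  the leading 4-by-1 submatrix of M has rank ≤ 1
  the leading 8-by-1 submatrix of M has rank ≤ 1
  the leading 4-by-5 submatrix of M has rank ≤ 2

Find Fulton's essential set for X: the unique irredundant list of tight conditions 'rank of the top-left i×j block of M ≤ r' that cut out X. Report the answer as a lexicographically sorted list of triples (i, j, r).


Reconstructing r_w from the 20 given conditions:

  R[1]: 0 0 0 1 1 1 1 1 1
  R[2]: 0 0 0 1 1 2 2 2 2
  R[3]: 1 1 1 2 2 3 3 3 3
  R[4]: 1 1 1 2 2 3 4 4 4
  R[5]: 1 2 2 3 3 4 5 5 5
  R[6]: 1 2 2 3 3 4 5 6 6
  R[7]: 1 2 2 3 3 4 5 6 7
  R[8]: 1 2 3 4 4 5 6 7 8
  R[9]: 1 2 3 4 5 6 7 8 9

reading off 1-entries of Δ²R: w = (4, 6, 1, 7, 2, 8, 9, 3, 5).

ℓ(w)=14; the 6 essential cells (i,j,r):

[(2, 3, 0), (2, 5, 1), (4, 3, 1), (4, 5, 2), (7, 3, 2), (7, 5, 3)]


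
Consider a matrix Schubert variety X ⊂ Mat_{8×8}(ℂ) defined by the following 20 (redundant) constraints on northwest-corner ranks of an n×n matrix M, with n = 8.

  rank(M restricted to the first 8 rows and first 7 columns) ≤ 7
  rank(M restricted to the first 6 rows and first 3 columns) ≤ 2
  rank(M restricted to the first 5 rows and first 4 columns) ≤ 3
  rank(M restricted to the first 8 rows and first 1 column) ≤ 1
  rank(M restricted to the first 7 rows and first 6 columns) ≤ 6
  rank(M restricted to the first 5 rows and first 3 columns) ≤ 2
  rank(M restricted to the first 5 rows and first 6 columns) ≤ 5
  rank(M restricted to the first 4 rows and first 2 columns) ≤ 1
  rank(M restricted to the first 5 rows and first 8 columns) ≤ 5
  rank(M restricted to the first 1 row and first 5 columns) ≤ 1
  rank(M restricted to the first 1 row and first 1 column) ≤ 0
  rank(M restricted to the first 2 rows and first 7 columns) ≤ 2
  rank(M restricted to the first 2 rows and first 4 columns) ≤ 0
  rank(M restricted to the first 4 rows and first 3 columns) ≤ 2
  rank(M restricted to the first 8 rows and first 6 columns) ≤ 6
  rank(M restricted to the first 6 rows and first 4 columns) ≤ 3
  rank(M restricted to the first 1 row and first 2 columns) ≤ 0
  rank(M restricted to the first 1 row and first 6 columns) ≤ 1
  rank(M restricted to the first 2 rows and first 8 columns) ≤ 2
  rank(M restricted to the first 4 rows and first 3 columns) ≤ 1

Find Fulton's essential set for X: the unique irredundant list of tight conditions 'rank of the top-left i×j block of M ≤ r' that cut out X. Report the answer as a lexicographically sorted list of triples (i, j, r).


Computing R[i][j] = min implied NW-rank bound (n=8, 20 conditions):

  R[1]: 0 0 0 0 1 1 1 1
  R[2]: 0 0 0 0 1 2 2 2
  R[3]: 1 1 1 1 2 3 3 3
  R[4]: 1 1 1 2 3 4 4 4
  R[5]: 1 2 2 3 4 5 5 5
  R[6]: 1 2 2 3 4 5 6 6
  R[7]: 1 2 3 4 5 6 7 7
  R[8]: 1 2 3 4 5 6 7 8

so w = (5, 6, 1, 4, 2, 7, 3, 8).

Rothe diagram D(w) (11 cells), 3 SE-corners (essential conditions):

[(2, 4, 0), (4, 3, 1), (6, 3, 2)]


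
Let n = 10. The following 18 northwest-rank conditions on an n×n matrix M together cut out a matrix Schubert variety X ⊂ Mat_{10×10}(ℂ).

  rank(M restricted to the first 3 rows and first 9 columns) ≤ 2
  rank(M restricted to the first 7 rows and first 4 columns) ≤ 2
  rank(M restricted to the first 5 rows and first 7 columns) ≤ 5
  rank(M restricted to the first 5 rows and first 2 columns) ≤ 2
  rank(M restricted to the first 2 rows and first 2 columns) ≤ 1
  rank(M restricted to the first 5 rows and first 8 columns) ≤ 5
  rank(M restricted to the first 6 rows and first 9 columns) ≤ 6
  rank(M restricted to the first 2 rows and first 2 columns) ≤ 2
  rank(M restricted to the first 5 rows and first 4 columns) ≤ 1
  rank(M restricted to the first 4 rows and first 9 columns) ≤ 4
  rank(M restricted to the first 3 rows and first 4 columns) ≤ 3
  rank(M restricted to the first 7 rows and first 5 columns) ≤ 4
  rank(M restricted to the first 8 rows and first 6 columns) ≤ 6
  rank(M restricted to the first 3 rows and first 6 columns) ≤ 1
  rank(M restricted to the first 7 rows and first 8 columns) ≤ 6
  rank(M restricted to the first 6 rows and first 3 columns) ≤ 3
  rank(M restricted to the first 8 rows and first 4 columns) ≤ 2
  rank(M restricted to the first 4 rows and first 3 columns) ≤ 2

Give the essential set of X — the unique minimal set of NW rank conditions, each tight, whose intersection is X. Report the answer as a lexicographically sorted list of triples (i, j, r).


Rank table r_w(10×10) implied by the 18 constraints:

  row 1: 1, 1, 1, 1, 1, 1, 1, 1, 1, 1
  row 2: 1, 1, 1, 1, 1, 1, 2, 2, 2, 2
  row 3: 1, 1, 1, 1, 1, 1, 2, 2, 2, 3
  row 4: 1, 1, 1, 1, 2, 2, 3, 3, 3, 4
  row 5: 1, 1, 1, 1, 2, 3, 4, 4, 4, 5
  row 6: 1, 2, 2, 2, 3, 4, 5, 5, 5, 6
  row 7: 1, 2, 2, 2, 3, 4, 5, 6, 6, 7
  row 8: 1, 2, 2, 2, 3, 4, 5, 6, 7, 8
  row 9: 1, 2, 3, 3, 4, 5, 6, 7, 8, 9
  row 10: 1, 2, 3, 4, 5, 6, 7, 8, 9, 10

so w = (1, 7, 10, 5, 6, 2, 8, 9, 3, 4).

|D(w)|=22, |Ess(w)|=4:

[(3, 6, 1), (3, 9, 2), (5, 4, 1), (8, 4, 2)]


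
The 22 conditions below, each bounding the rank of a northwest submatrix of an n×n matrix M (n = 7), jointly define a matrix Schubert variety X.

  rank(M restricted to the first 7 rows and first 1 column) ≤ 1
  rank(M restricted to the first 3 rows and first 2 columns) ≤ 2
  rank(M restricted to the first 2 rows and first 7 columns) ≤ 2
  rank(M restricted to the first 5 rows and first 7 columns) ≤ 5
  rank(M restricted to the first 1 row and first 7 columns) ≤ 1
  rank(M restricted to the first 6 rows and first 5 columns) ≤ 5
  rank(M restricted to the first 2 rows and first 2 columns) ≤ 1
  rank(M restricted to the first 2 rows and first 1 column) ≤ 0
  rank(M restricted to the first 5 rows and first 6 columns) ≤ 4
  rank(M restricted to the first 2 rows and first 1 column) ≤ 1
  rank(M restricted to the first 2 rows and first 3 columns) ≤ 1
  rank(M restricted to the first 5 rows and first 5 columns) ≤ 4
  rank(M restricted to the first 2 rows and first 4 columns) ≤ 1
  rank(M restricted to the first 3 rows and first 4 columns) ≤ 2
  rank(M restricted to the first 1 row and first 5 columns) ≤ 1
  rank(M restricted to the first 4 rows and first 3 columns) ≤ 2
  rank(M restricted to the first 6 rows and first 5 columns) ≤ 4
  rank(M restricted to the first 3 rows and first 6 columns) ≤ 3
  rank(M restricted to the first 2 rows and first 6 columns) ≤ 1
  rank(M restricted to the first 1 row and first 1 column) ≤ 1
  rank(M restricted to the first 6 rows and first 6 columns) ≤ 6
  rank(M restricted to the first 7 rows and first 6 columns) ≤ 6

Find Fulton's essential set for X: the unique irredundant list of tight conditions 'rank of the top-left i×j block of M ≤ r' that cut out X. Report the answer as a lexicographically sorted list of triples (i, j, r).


Rank table r_w(7×7) implied by the 22 constraints:

  R[1]: 0 1 1 1 1 1 1
  R[2]: 0 1 1 1 1 1 2
  R[3]: 1 2 2 2 2 2 3
  R[4]: 1 2 2 3 3 3 4
  R[5]: 1 2 3 4 4 4 5
  R[6]: 1 2 3 4 4 5 6
  R[7]: 1 2 3 4 5 6 7

so w = (2, 7, 1, 4, 3, 6, 5).

Fulton essential set (4 of the 8 Rothe cells):

[(2, 1, 0), (2, 6, 1), (4, 3, 2), (6, 5, 4)]


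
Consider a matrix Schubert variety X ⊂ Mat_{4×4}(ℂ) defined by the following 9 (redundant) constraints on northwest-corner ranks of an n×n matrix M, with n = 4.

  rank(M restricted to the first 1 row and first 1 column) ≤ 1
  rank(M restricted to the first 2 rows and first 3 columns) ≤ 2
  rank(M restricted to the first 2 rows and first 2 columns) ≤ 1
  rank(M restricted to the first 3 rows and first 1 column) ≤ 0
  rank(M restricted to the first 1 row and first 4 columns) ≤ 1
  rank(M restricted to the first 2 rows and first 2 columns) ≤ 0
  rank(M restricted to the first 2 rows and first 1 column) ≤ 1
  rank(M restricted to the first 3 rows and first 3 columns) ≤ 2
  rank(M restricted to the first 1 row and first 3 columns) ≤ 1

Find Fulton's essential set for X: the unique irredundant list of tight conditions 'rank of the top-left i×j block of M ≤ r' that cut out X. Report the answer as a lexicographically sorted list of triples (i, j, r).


The tightest implied rank at each (i,j), from the 9 conditions:

  0, 0, 1, 1
  0, 0, 1, 2
  0, 1, 2, 3
  1, 2, 3, 4

reading off 1-entries of Δ²R: w = (3, 4, 2, 1).

Rothe diagram D(w) (5 cells), 2 SE-corners (essential conditions):

[(2, 2, 0), (3, 1, 0)]


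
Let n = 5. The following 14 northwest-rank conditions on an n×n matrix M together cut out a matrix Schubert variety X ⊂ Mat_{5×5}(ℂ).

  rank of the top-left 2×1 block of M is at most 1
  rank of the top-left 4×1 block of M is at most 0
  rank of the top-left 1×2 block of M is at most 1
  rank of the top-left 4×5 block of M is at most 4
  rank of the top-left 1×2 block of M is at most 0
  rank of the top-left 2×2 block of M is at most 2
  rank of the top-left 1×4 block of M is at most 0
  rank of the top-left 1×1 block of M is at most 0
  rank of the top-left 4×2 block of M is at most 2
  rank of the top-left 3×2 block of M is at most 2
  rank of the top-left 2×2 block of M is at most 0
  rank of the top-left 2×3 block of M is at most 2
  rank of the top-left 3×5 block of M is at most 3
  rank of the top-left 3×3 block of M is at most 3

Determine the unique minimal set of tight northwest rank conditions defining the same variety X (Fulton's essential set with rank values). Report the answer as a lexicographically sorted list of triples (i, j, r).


Reconstructing r_w from the 14 given conditions:

  R[1]: 0  0  0  0  1
  R[2]: 0  0  1  1  2
  R[3]: 0  1  2  2  3
  R[4]: 0  1  2  3  4
  R[5]: 1  2  3  4  5

hence w(1..5) = (5, 3, 2, 4, 1).

3 SE-corners of the 8-cell Rothe diagram give Ess(w):

[(1, 4, 0), (2, 2, 0), (4, 1, 0)]


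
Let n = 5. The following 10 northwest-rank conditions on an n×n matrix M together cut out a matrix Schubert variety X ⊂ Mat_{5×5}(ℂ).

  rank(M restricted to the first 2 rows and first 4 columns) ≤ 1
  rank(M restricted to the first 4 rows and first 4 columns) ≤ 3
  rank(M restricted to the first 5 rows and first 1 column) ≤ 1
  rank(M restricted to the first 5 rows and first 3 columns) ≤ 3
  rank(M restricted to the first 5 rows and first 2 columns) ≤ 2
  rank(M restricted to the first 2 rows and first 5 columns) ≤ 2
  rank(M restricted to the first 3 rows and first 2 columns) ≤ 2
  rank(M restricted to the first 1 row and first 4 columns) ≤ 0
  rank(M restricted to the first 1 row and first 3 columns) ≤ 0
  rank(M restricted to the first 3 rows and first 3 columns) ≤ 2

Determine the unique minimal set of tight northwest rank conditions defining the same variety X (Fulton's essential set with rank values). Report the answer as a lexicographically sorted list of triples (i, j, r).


Recovering R(i,j) via the rank-extension bound from the 10 conditions:

  0, 0, 0, 0, 1
  1, 1, 1, 1, 2
  1, 2, 2, 2, 3
  1, 2, 3, 3, 4
  1, 2, 3, 4, 5

hence w(1..5) = (5, 1, 2, 3, 4).

Fulton essential set (1 of the 4 Rothe cells):

[(1, 4, 0)]


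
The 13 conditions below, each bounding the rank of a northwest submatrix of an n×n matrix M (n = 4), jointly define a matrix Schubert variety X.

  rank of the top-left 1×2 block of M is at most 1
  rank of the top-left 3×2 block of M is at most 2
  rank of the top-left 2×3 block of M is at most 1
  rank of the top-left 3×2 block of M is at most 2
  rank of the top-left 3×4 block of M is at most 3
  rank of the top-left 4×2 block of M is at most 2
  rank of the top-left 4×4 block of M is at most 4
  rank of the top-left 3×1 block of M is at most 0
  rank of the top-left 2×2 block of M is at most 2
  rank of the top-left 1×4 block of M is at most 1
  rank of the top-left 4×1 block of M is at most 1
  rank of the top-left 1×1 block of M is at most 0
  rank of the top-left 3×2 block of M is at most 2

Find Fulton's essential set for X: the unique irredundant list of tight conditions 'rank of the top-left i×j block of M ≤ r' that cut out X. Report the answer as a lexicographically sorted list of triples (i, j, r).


Propagating the 13 rank bounds to every northwest block:

  row 1: 0  1  1  1
  row 2: 0  1  1  2
  row 3: 0  1  2  3
  row 4: 1  2  3  4

giving w = (2, 4, 3, 1) via Δ²R.

2 SE-corners of the 4-cell Rothe diagram give Ess(w):

[(2, 3, 1), (3, 1, 0)]


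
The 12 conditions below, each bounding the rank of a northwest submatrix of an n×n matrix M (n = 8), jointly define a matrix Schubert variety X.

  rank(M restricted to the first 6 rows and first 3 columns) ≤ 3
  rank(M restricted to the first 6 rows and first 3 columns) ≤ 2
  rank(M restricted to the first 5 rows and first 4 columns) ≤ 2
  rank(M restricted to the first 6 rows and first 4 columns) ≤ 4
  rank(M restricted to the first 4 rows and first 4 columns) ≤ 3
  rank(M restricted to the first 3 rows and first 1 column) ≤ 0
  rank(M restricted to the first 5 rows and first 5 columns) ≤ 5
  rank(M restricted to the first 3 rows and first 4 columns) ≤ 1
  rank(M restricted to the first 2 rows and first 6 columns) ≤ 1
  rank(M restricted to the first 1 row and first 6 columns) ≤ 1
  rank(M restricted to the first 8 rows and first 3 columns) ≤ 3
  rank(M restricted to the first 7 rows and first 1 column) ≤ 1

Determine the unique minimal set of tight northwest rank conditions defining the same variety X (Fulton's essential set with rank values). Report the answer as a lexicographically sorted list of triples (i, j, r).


Reconstructing r_w from the 12 given conditions:

  0  1  1  1  1  1  1  1
  0  1  1  1  1  1  2  2
  0  1  1  1  2  2  3  3
  1  2  2  2  3  3  4  4
  1  2  2  2  3  4  5  5
  1  2  2  3  4  5  6  6
  1  2  3  4  5  6  7  7
  1  2  3  4  5  6  7  8

reading off 1-entries of Δ²R: w = (2, 7, 5, 1, 6, 4, 3, 8).

Fulton essential set (5 of the 12 Rothe cells):

[(2, 6, 1), (3, 1, 0), (3, 4, 1), (5, 4, 2), (6, 3, 2)]


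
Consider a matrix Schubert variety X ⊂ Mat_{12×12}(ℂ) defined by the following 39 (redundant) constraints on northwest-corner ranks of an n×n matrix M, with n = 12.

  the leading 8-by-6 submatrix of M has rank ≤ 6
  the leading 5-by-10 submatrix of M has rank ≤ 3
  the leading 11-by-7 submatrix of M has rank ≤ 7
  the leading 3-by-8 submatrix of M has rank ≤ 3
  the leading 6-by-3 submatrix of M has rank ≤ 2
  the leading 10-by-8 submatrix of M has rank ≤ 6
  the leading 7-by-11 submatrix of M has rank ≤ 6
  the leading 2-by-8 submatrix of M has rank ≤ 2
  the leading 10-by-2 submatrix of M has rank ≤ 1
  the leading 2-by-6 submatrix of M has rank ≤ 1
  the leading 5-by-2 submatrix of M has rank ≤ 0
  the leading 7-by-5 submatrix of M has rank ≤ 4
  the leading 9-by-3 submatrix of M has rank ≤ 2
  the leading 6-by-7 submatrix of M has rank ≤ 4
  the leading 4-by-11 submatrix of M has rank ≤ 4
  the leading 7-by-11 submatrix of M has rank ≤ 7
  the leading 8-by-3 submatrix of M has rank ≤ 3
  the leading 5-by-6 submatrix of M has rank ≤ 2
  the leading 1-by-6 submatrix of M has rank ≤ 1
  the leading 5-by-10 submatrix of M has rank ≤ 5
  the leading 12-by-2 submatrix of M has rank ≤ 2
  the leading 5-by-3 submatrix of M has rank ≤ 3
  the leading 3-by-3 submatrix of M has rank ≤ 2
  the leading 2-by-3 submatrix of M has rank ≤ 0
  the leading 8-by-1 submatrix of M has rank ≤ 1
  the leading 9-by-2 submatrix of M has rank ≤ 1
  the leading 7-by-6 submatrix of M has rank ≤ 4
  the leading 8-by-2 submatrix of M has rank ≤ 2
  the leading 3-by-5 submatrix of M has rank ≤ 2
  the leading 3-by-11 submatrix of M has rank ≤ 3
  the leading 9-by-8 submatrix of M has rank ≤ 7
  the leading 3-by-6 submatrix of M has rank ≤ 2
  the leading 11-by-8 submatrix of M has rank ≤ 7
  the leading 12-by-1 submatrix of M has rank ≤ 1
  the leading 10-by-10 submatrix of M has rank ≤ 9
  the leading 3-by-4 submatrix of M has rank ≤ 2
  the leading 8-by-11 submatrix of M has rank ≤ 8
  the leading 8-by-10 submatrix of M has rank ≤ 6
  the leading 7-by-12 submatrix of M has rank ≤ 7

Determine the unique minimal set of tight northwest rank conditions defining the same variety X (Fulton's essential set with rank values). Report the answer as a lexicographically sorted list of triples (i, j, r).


The tightest implied rank at each (i,j), from the 39 conditions:

  row 1: 0 | 0 | 0 | 1 | 1 | 1 | 1 | 1 | 1 | 1 | 1 | 1
  row 2: 0 | 0 | 0 | 1 | 1 | 1 | 2 | 2 | 2 | 2 | 2 | 2
  row 3: 0 | 0 | 1 | 2 | 2 | 2 | 3 | 3 | 3 | 3 | 3 | 3
  row 4: 0 | 0 | 1 | 2 | 2 | 2 | 3 | 3 | 3 | 3 | 4 | 4
  row 5: 0 | 0 | 1 | 2 | 2 | 2 | 3 | 3 | 3 | 3 | 4 | 5
  row 6: 1 | 1 | 2 | 3 | 3 | 3 | 4 | 4 | 4 | 4 | 5 | 6
  row 7: 1 | 1 | 2 | 3 | 4 | 4 | 5 | 5 | 5 | 5 | 6 | 7
  row 8: 1 | 1 | 2 | 3 | 4 | 5 | 6 | 6 | 6 | 6 | 7 | 8
  row 9: 1 | 1 | 2 | 3 | 4 | 5 | 6 | 6 | 7 | 7 | 8 | 9
  row 10: 1 | 1 | 2 | 3 | 4 | 5 | 6 | 6 | 7 | 8 | 9 | 10
  row 11: 1 | 2 | 3 | 4 | 5 | 6 | 7 | 7 | 8 | 9 | 10 | 11
  row 12: 1 | 2 | 3 | 4 | 5 | 6 | 7 | 8 | 9 | 10 | 11 | 12

the unique w with this rank table is (4, 7, 3, 11, 12, 1, 5, 6, 9, 10, 2, 8).

D(w) has 30 cells with 7 SE-corners; essential set:

[(2, 3, 0), (2, 6, 1), (5, 2, 0), (5, 6, 2), (5, 10, 3), (10, 2, 1), (10, 8, 6)]


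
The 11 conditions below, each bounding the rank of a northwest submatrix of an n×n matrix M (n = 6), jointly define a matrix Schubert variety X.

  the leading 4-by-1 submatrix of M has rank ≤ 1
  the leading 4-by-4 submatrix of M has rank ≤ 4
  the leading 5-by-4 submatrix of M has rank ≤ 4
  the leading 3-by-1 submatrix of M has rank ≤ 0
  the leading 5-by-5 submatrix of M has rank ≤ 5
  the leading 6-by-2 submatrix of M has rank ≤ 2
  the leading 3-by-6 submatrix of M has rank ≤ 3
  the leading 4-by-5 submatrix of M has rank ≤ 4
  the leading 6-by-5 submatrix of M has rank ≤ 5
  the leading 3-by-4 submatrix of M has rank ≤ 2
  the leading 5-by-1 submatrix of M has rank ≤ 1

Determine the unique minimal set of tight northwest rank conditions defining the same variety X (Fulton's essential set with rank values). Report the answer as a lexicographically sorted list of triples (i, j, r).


Propagating the 11 rank bounds to every northwest block:

  row 1: 0  1  1  1  1  1
  row 2: 0  1  2  2  2  2
  row 3: 0  1  2  2  3  3
  row 4: 1  2  3  3  4  4
  row 5: 1  2  3  4  5  5
  row 6: 1  2  3  4  5  6

the unique w with this rank table is (2, 3, 5, 1, 4, 6).

D(w) has 4 cells with 2 SE-corners; essential set:

[(3, 1, 0), (3, 4, 2)]


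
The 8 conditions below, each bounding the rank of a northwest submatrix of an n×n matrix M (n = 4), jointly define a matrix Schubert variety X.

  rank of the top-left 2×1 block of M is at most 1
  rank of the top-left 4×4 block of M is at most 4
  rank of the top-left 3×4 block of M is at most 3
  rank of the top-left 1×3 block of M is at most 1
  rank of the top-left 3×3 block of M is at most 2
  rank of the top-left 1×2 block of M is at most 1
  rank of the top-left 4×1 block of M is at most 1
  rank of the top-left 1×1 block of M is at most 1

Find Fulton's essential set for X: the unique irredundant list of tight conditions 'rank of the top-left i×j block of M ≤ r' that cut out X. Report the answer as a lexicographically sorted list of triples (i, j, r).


Computing R[i][j] = min implied NW-rank bound (n=4, 8 conditions):

  row 1: 1  1  1  1
  row 2: 1  2  2  2
  row 3: 1  2  2  3
  row 4: 1  2  3  4

hence w(1..4) = (1, 2, 4, 3).

|D(w)|=1, |Ess(w)|=1:

[(3, 3, 2)]
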